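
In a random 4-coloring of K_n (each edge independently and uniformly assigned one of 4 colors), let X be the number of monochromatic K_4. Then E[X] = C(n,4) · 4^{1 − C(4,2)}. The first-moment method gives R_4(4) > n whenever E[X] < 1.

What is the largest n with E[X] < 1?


We need C(n, 4) · 4^{1 − 6} < 1, i.e. C(n, 4) < 4^{6 − 1} = 1024.
Check values of n near the boundary:
  n = 13: C(13, 4) = 715; 715 < 1024? YES
  n = 14: C(14, 4) = 1001; 1001 < 1024? YES
  n = 15: C(15, 4) = 1365; 1365 < 1024? NO
  n = 16: C(16, 4) = 1820; 1820 < 1024? NO
The largest n with C(n, 4) < 1024 is n = 14 (where E[X] = 1001/1024 ≈ 0.977539). Hence R_4(4) > 14, i.e. R_4(4) ≥ 15.

Largest n = 14; hence R_4(4) > 14.


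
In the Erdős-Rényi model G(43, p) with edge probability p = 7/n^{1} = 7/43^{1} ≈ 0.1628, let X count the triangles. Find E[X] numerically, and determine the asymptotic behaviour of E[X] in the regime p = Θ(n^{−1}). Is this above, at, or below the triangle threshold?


Number of potential triangles: C(43, 3) = 12341.
Each occurs with probability p³ ≈ (0.1628)³ ≈ 4.314086e-03.
By linearity: E[X] = C(43, 3)·p³ ≈ 12341 · 4.314086e-03 ≈ 53.2401.
Here α = 1, so p = 7/n is exactly at the triangle threshold p ~ 1/n. Asymptotically E[X] → c³/6 = 7³/6 = 343/6 ≈ 57.1667, a bounded constant. In this regime the triangle count is asymptotically Poisson(c³/6).

E[X] ≈ 53.2401; in regime p = Θ(1/n^{1}) E[X] stays bounded (at the triangle threshold p ~ 1/n).


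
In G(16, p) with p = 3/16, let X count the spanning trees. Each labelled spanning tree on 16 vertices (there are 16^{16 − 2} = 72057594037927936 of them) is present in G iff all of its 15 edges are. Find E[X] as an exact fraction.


K_16 has 16^{16 − 2} = 72057594037927936 labelled spanning trees.
For each such spanning tree H, let X_H = 1 if all 15 edges of H are present in G. Then P[X_H = 1] = p^{15} = (3/16)^{15} = 14348907/1152921504606846976.
By linearity: E[X] = Σ_H E[X_H] = 72057594037927936 · p^{15} = 72057594037927936 · 14348907/1152921504606846976 = 14348907/16.
Numerically: E[X] ≈ 896807.

E[X] = 72057594037927936 · (3/16)^{15} = 14348907/16 ≈ 896807.


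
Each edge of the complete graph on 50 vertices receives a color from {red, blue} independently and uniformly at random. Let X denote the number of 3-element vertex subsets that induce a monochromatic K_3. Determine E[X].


Let X = Σ_S X_S over the C(50, 3) = 19600 subsets S of size 3, where X_S = 1 if the K_3 on S is monochromatic.
For a fixed S, the K_3 on S has C(3, 2) = 3 edges. P[all 3 edges red] = (1/2)^3, and likewise for blue, so P[monochromatic] = 2·(1/2)^3 = 2^{1 − 3} = 1/4.
Summing: E[X] = C(50, 3) · 2^{1 − 3} = 19600 · 1/4 = 4900.
Numerically: E[X] ≈ 4900.00000.

E[X] = C(50,3)·2^(1−C(3,2)) = 4900 ≈ 4900.00000.


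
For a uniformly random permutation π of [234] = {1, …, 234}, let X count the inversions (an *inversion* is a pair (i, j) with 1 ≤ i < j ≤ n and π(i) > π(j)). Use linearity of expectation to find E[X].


Write X = Σ X_I over the C(234, 2) = 27261 pairs i < j, with X_I the indicator of one inversion.
There are 27261 indicators.
For each fixed pair i < j, the values π(i) and π(j) are two distinct elements of {1, …, 234} in uniformly random order; by symmetry P[π(i) > π(j)] = 1/2.
By linearity: E[X] = 27261 · (1/2) = C(234, 2) · (1/2) = 27261/2 = 27261/2 ≈ 13630.500.

E[X] = 27261/2 = 13630.500.


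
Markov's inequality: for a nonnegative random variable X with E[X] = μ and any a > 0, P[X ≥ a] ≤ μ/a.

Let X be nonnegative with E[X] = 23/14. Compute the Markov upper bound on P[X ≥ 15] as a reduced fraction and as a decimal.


μ = E[X] = 23/14, a = 15.
Markov: P[X ≥ 15] ≤ μ/a = (23/14)/15 = 23/210.
Numerically: ≈ 0.1095.
(Since a = 15 > μ = 1.6429, the bound 23/210 is < 1 and informative.)

P[X ≥ 15] ≤ 23/210 ≈ 0.1095.


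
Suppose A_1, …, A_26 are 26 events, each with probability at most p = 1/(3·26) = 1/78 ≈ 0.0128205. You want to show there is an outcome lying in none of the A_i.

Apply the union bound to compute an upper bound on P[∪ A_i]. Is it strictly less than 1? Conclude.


Union bound: P[∪_{i=1}^{26} A_i] ≤ Σ_i P[A_i] ≤ 26·p = 26·(1/78) = 1/3.
Numerically: 1/3 ≈ 0.3333333.
Is 1/3 < 1? YES.
Since P[∪ A_i] ≤ 1/3 < 1, the complement has P[∩ A_i^c] ≥ 1 − 1/3 = 2/3 > 0, so some outcome avoids every A_i.

26·p = 1/3 ≈ 0.3333333; existence CERTIFIED by the union bound.


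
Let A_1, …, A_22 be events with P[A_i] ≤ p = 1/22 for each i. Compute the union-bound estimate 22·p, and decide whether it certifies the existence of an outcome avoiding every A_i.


Union bound: P[∪_{i=1}^{22} A_i] ≤ Σ_i P[A_i] ≤ 22·p = 22·(1/22) = 1.
Numerically: 1 ≈ 1.000.
Is 1 < 1? NO.
Since the bound 1 is ≥ 1, the union bound is uninformative here; it does NOT by itself certify existence.

22·p = 1 ≈ 1.000; existence NOT certified by the union bound.


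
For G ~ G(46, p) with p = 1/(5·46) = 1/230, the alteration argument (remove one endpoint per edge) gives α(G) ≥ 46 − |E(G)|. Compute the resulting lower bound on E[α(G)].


E[|E(G)|] = C(46, 2)·p = 1035 · (1/230) = 9/2.
E[α(G)] ≥ n − E[|E(G)|] = 46 − 9/2 = 83/2.
Numerically: ≈ 41.5000.
(This is only a lower bound; the true E[α(G)] may be larger.)

E[α(G)] ≥ 83/2 ≈ 41.5000.


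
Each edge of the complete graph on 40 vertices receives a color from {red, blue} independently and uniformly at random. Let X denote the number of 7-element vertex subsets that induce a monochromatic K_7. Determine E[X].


Let X = Σ_S X_S over the C(40, 7) = 18643560 subsets S of size 7, where X_S = 1 if the K_7 on S is monochromatic.
For a fixed S, the K_7 on S has C(7, 2) = 21 edges. P[all 21 edges red] = (1/2)^21, and likewise for blue, so P[monochromatic] = 2·(1/2)^21 = 2^{1 − 21} = 1/1048576.
By linearity: E[X] = C(40, 7) · 2^{1 − 21} = 18643560 · 1/1048576 = 2330445/131072.
Numerically: E[X] ≈ 17.779884.

E[X] = C(40,7)·2^(1−C(7,2)) = 2330445/131072 ≈ 17.779884.


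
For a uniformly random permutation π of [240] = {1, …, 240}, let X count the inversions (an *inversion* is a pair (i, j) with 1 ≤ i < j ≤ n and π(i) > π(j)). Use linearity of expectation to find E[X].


Write X = Σ X_I over the C(240, 2) = 28680 pairs i < j, with X_I the indicator of one inversion.
There are 28680 indicators.
For each fixed pair i < j, the values π(i) and π(j) are two distinct elements of {1, …, 240} in uniformly random order; by symmetry P[π(i) > π(j)] = 1/2.
By linearity: E[X] = 28680 · (1/2) = C(240, 2) · (1/2) = 28680/2 = 14340 ≈ 14340.000.

E[X] = 14340 = 14340.000.


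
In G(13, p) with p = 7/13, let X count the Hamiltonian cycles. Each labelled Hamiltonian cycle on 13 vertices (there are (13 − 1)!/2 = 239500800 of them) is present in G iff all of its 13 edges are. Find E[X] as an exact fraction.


K_13 has (13 − 1)!/2 = 239500800 labelled Hamiltonian cycles.
For each such Hamiltonian cycle H, let X_H = 1 if all 13 edges of H are present in G. Then P[X_H = 1] = p^{13} = (7/13)^{13} = 96889010407/302875106592253.
By linearity of expectation: E[X] = Σ_H E[X_H] = 239500800 · p^{13} = 239500800 · 96889010407/302875106592253 = 23204995503684825600/302875106592253.
Numerically: E[X] ≈ 76615.7.

E[X] = 239500800 · (7/13)^{13} = 23204995503684825600/302875106592253 ≈ 76615.7.


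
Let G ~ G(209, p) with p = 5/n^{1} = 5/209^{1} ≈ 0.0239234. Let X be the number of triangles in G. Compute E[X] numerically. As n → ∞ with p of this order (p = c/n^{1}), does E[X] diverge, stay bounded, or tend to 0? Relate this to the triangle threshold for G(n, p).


Number of potential triangles: C(209, 3) = 1499784.
Each occurs with probability p³ ≈ (0.0239234)³ ≈ 1.36921344e-05.
By linearity: E[X] = C(209, 3)·p³ ≈ 1499784 · 1.36921344e-05 ≈ 20.535244.
Here α = 1, so p = 5/n is exactly at the triangle threshold p ~ 1/n. Asymptotically E[X] → c³/6 = 5³/6 = 125/6 ≈ 20.833333, a bounded constant. In this regime the triangle count is asymptotically Poisson(c³/6).

E[X] ≈ 20.535244; in regime p = Θ(1/n^{1}) E[X] stays bounded (at the triangle threshold p ~ 1/n).


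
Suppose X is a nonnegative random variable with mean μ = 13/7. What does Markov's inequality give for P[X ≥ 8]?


μ = E[X] = 13/7, a = 8.
Markov: P[X ≥ 8] ≤ μ/a = (13/7)/8 = 13/56.
Numerically: ≈ 0.232143.
(Since a = 8 > μ = 1.857143, the bound 13/56 is < 1 and informative.)

P[X ≥ 8] ≤ 13/56 ≈ 0.232143.


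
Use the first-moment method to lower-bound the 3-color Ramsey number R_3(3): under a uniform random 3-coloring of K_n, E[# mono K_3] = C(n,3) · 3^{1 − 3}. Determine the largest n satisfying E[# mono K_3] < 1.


We need C(n, 3) · 3^{1 − 3} < 1, i.e. C(n, 3) < 3^{3 − 1} = 9.
Check values of n near the boundary:
  n = 3: C(3, 3) = 1; 1 < 9? YES
  n = 4: C(4, 3) = 4; 4 < 9? YES
  n = 5: C(5, 3) = 10; 10 < 9? NO
  n = 6: C(6, 3) = 20; 20 < 9? NO
The largest n with C(n, 3) < 9 is n = 4 (where E[X] = 4/9 ≈ 0.444). Hence R_3(3) > 4, i.e. R_3(3) ≥ 5.

Largest n = 4; hence R_3(3) > 4.


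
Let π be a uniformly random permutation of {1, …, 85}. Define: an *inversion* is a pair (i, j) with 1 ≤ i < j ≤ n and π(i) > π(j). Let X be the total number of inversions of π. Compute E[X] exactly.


Write X = Σ X_I over the C(85, 2) = 3570 pairs i < j, with X_I the indicator of one inversion.
There are 3570 indicators.
For each fixed pair i < j, the values π(i) and π(j) are two distinct elements of {1, …, 85} in uniformly random order; by symmetry P[π(i) > π(j)] = 1/2.
By linearity: E[X] = 3570 · (1/2) = C(85, 2) · (1/2) = 3570/2 = 1785 ≈ 1785.000.

E[X] = 1785 = 1785.000.


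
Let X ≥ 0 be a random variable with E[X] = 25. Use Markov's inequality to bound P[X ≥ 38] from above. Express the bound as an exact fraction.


μ = E[X] = 25, a = 38.
Markov: P[X ≥ 38] ≤ μ/a = (25)/38 = 25/38.
Numerically: ≈ 0.657895.
(Since a = 38 > μ = 25.000000, the bound 25/38 is < 1 and informative.)

P[X ≥ 38] ≤ 25/38 ≈ 0.657895.


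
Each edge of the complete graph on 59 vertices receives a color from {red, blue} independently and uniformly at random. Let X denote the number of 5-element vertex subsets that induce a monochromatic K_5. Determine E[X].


Let X = Σ_S X_S over the C(59, 5) = 5006386 subsets S of size 5, where X_S = 1 if the K_5 on S is monochromatic.
For a fixed S, the K_5 on S has C(5, 2) = 10 edges. P[all 10 edges red] = (1/2)^10, and likewise for blue, so P[monochromatic] = 2·(1/2)^10 = 2^{1 − 10} = 1/512.
By linearity: E[X] = C(59, 5) · 2^{1 − 10} = 5006386 · 1/512 = 2503193/256.
Numerically: E[X] ≈ 9778.098.

E[X] = C(59,5)·2^(1−C(5,2)) = 2503193/256 ≈ 9778.098.


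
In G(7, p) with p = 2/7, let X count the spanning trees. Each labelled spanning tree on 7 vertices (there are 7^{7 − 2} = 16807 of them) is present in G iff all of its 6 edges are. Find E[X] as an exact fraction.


K_7 has 7^{7 − 2} = 16807 labelled spanning trees.
For each such spanning tree H, let X_H = 1 if all 6 edges of H are present in G. Then P[X_H = 1] = p^{6} = (2/7)^{6} = 64/117649.
By linearity of expectation: E[X] = Σ_H E[X_H] = 16807 · p^{6} = 16807 · 64/117649 = 64/7.
Numerically: E[X] ≈ 9.1429.

E[X] = 16807 · (2/7)^{6} = 64/7 ≈ 9.1429.


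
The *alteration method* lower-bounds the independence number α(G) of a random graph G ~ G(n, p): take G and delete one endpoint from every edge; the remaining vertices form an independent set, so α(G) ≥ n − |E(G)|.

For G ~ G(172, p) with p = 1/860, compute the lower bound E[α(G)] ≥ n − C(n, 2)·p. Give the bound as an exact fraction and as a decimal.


E[|E(G)|] = C(172, 2)·p = 14706 · (1/860) = 171/10.
E[α(G)] ≥ n − E[|E(G)|] = 172 − 171/10 = 1549/10.
Numerically: ≈ 154.900.
(This is only a lower bound; the true E[α(G)] may be larger.)

E[α(G)] ≥ 1549/10 ≈ 154.900.


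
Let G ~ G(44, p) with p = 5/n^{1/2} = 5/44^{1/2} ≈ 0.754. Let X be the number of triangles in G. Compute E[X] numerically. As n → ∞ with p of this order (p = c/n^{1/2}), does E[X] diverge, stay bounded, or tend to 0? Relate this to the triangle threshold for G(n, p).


Number of potential triangles: C(44, 3) = 13244.
Each occurs with probability p³ ≈ (0.754)³ ≈ 4.28283e-01.
By linearity: E[X] = C(44, 3)·p³ ≈ 13244 · 4.28283e-01 ≈ 5672.182.
Since α = 1/2 < 1, p = c/n^{1/2} ≫ 1/n is above the triangle threshold p ~ 1/n. Asymptotically E[X] ~ (c³/6)·n^{3(1−α)} = (5³/6)·n^{1.5} → ∞; triangles are abundant w.h.p.

E[X] ≈ 5672.182; in regime p = Θ(1/n^{1/2}) E[X] diverges (above the triangle threshold p ~ 1/n).


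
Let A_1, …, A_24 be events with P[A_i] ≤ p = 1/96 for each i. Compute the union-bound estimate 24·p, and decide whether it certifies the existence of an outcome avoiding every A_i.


Union bound: P[∪_{i=1}^{24} A_i] ≤ Σ_i P[A_i] ≤ 24·p = 24·(1/96) = 1/4.
Numerically: 1/4 ≈ 0.250000.
Is 1/4 < 1? YES.
Since P[∪ A_i] ≤ 1/4 < 1, the complement has P[∩ A_i^c] ≥ 1 − 1/4 = 3/4 > 0, so some outcome avoids every A_i.

24·p = 1/4 ≈ 0.250000; existence CERTIFIED by the union bound.


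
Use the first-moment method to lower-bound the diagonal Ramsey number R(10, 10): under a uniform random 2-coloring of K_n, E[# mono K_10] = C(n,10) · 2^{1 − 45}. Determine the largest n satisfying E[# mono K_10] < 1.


We need C(n, 10) · 2^{1 − 45} < 1, i.e. C(n, 10) < 2^{45 − 1} = 17592186044416.
Check values of n near the boundary:
  n = 94: C(94, 10) = 9041256841903; 9041256841903 < 17592186044416? YES
  n = 95: C(95, 10) = 10104934117421; 10104934117421 < 17592186044416? YES
  n = 96: C(96, 10) = 11279926456656; 11279926456656 < 17592186044416? YES
  n = 97: C(97, 10) = 12576469727536; 12576469727536 < 17592186044416? YES
  n = 98: C(98, 10) = 14005614014756; 14005614014756 < 17592186044416? YES
  n = 99: C(99, 10) = 15579278510796; 15579278510796 < 17592186044416? YES
  n = 100: C(100, 10) = 17310309456440; 17310309456440 < 17592186044416? YES
  n = 101: C(101, 10) = 19212541264840; 19212541264840 < 17592186044416? NO
  n = 102: C(102, 10) = 21300860967540; 21300860967540 < 17592186044416? NO
The largest n with C(n, 10) < 17592186044416 is n = 100 (where E[X] = 2163788682055/2199023255552 ≈ 0.984). Hence R(10, 10) > 100, i.e. R(10, 10) ≥ 101.

Largest n = 100; hence R(10, 10) > 100.


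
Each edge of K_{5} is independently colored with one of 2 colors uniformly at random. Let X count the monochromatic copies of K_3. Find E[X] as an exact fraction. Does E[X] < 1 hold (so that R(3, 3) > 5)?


E[X] = C(5, 3) · 2^{1 − 3} = 10 · 2^{−2} = 10/4.
As a reduced fraction: E[X] = 5/2 ≈ 2.50000.
Is E[X] < 1? NO.
Since E[X] ≥ 1, the first-moment bound is inconclusive at n = 5; it does NOT by itself certify R(3, 3) > 5.

E[X] = 5/2 ≈ 2.50000; E[X] ≥ 1; first-moment method inconclusive here.


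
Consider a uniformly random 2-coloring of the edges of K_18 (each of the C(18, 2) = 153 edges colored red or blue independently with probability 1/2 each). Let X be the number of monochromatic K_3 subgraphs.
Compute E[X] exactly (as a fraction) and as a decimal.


Let X = Σ_S X_S over the C(18, 3) = 816 subsets S of size 3, where X_S = 1 if the K_3 on S is monochromatic.
For a fixed S, the K_3 on S has C(3, 2) = 3 edges. P[all 3 edges red] = (1/2)^3, and likewise for blue, so P[monochromatic] = 2·(1/2)^3 = 2^{1 − 3} = 1/4.
Summing: E[X] = C(18, 3) · 2^{1 − 3} = 816 · 1/4 = 204.
Numerically: E[X] ≈ 204.00000.

E[X] = C(18,3)·2^(1−C(3,2)) = 204 ≈ 204.00000.


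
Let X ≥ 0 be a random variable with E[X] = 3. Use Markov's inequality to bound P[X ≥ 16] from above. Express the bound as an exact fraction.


μ = E[X] = 3, a = 16.
Markov: P[X ≥ 16] ≤ μ/a = (3)/16 = 3/16.
Numerically: ≈ 0.18750.
(Since a = 16 > μ = 3.00000, the bound 3/16 is < 1 and informative.)

P[X ≥ 16] ≤ 3/16 ≈ 0.18750.


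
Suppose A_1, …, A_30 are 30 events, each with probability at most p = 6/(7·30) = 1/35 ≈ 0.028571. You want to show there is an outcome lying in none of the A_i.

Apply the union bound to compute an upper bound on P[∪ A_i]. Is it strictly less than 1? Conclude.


Union bound: P[∪_{i=1}^{30} A_i] ≤ Σ_i P[A_i] ≤ 30·p = 30·(1/35) = 6/7.
Numerically: 6/7 ≈ 0.857143.
Is 6/7 < 1? YES.
Since P[∪ A_i] ≤ 6/7 < 1, the complement has P[∩ A_i^c] ≥ 1 − 6/7 = 1/7 > 0, so some outcome avoids every A_i.

30·p = 6/7 ≈ 0.857143; existence CERTIFIED by the union bound.


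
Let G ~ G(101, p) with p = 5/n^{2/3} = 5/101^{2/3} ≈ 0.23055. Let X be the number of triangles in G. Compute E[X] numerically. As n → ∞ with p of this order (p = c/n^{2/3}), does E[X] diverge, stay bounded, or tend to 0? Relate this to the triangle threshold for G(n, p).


Number of potential triangles: C(101, 3) = 166650.
Each occurs with probability p³ ≈ (0.23055)³ ≈ 1.2253701e-02.
By linearity: E[X] = C(101, 3)·p³ ≈ 166650 · 1.2253701e-02 ≈ 2042.07921.
Since α = 2/3 < 1, p = c/n^{2/3} ≫ 1/n is above the triangle threshold p ~ 1/n. Asymptotically E[X] ~ (c³/6)·n^{3(1−α)} = (5³/6)·n^{1} → ∞; triangles are abundant w.h.p.

E[X] ≈ 2042.07921; in regime p = Θ(1/n^{2/3}) E[X] diverges (above the triangle threshold p ~ 1/n).


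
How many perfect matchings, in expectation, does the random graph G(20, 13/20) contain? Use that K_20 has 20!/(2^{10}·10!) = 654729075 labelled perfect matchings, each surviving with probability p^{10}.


K_20 has 20!/(2^{10}·10!) = 654729075 labelled perfect matchings.
For each such perfect matching H, let X_H = 1 if all 10 edges of H are present in G. Then P[X_H = 1] = p^{10} = (13/20)^{10} = 137858491849/10240000000000.
By linearity of expectation: E[X] = Σ_H E[X_H] = 654729075 · p^{10} = 654729075 · 137858491849/10240000000000 = 3610398513967632387/409600000000.
Numerically: E[X] ≈ 8.8144e+06.

E[X] = 654729075 · (13/20)^{10} = 3610398513967632387/409600000000 ≈ 8.8144e+06.


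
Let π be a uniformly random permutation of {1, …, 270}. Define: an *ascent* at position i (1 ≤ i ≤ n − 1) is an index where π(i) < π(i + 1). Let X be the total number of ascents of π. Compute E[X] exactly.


Write X = Σ X_I over i = 1, …, 269, with X_I the indicator of one ascent.
There are 269 indicators.
For each fixed i, the pair (π(i), π(i+1)) is a uniformly random ordered pair of distinct values from {1, …, 270}; by symmetry P[π(i) < π(i+1)] = 1/2.
By linearity: E[X] = 269 · (1/2) = (270 − 1) · (1/2) = 269/2 ≈ 134.500.

E[X] = 269/2 = 134.500.


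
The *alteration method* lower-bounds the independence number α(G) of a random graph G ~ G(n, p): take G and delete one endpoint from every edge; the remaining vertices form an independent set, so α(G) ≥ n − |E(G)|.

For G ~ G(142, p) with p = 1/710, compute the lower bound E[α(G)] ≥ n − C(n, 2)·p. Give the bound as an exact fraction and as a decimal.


E[|E(G)|] = C(142, 2)·p = 10011 · (1/710) = 141/10.
E[α(G)] ≥ n − E[|E(G)|] = 142 − 141/10 = 1279/10.
Numerically: ≈ 127.90000.
(This is only a lower bound; the true E[α(G)] may be larger.)

E[α(G)] ≥ 1279/10 ≈ 127.90000.


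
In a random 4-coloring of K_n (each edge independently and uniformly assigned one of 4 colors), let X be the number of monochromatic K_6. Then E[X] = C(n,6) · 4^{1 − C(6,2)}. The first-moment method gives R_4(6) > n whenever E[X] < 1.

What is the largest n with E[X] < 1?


We need C(n, 6) · 4^{1 − 15} < 1, i.e. C(n, 6) < 4^{15 − 1} = 268435456.
Check values of n near the boundary:
  n = 76: C(76, 6) = 218618940; 218618940 < 268435456? YES
  n = 77: C(77, 6) = 237093780; 237093780 < 268435456? YES
  n = 78: C(78, 6) = 256851595; 256851595 < 268435456? YES
  n = 79: C(79, 6) = 277962685; 277962685 < 268435456? NO
The largest n with C(n, 6) < 268435456 is n = 78 (where E[X] = 256851595/268435456 ≈ 0.95685). Hence R_4(6) > 78, i.e. R_4(6) ≥ 79.

Largest n = 78; hence R_4(6) > 78.


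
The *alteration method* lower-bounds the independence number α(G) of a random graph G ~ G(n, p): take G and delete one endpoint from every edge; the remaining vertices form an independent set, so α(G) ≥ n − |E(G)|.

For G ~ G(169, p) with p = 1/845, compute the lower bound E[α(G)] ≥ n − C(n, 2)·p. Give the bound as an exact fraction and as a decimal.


E[|E(G)|] = C(169, 2)·p = 14196 · (1/845) = 84/5.
E[α(G)] ≥ n − E[|E(G)|] = 169 − 84/5 = 761/5.
Numerically: ≈ 152.200.
(This is only a lower bound; the true E[α(G)] may be larger.)

E[α(G)] ≥ 761/5 ≈ 152.200.


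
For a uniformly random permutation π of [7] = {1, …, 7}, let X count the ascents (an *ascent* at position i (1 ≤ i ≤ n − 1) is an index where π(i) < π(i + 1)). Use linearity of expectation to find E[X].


Write X = Σ X_I over i = 1, …, 6, with X_I the indicator of one ascent.
There are 6 indicators.
For each fixed i, the pair (π(i), π(i+1)) is a uniformly random ordered pair of distinct values from {1, …, 7}; by symmetry P[π(i) < π(i+1)] = 1/2.
By linearity: E[X] = 6 · (1/2) = (7 − 1) · (1/2) = 3 ≈ 3.0000.

E[X] = 3 = 3.0000.


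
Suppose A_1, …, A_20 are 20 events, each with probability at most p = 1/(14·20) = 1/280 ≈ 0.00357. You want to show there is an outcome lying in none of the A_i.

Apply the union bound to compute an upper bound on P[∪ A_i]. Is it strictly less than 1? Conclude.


Union bound: P[∪_{i=1}^{20} A_i] ≤ Σ_i P[A_i] ≤ 20·p = 20·(1/280) = 1/14.
Numerically: 1/14 ≈ 0.07143.
Is 1/14 < 1? YES.
Since P[∪ A_i] ≤ 1/14 < 1, the complement has P[∩ A_i^c] ≥ 1 − 1/14 = 13/14 > 0, so some outcome avoids every A_i.

20·p = 1/14 ≈ 0.07143; existence CERTIFIED by the union bound.


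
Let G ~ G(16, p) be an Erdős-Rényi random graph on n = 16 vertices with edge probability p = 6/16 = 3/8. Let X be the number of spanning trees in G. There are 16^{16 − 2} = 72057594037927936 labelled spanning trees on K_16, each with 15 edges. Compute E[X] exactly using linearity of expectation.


K_16 has 16^{16 − 2} = 72057594037927936 labelled spanning trees.
For each such spanning tree H, let X_H = 1 if all 15 edges of H are present in G. Then P[X_H = 1] = p^{15} = (3/8)^{15} = 14348907/35184372088832.
By linearity of expectation: E[X] = Σ_H E[X_H] = 72057594037927936 · p^{15} = 72057594037927936 · 14348907/35184372088832 = 29386561536.
Numerically: E[X] ≈ 2.94e+10.

E[X] = 72057594037927936 · (3/8)^{15} = 29386561536 ≈ 2.94e+10.


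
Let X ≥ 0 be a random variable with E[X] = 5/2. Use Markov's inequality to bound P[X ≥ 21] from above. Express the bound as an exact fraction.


μ = E[X] = 5/2, a = 21.
Markov: P[X ≥ 21] ≤ μ/a = (5/2)/21 = 5/42.
Numerically: ≈ 0.11905.
(Since a = 21 > μ = 2.50000, the bound 5/42 is < 1 and informative.)

P[X ≥ 21] ≤ 5/42 ≈ 0.11905.


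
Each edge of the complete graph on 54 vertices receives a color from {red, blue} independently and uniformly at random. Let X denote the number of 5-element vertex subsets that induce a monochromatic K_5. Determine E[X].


Let X = Σ_S X_S over the C(54, 5) = 3162510 subsets S of size 5, where X_S = 1 if the K_5 on S is monochromatic.
For a fixed S, the K_5 on S has C(5, 2) = 10 edges. P[all 10 edges red] = (1/2)^10, and likewise for blue, so P[monochromatic] = 2·(1/2)^10 = 2^{1 − 10} = 1/512.
By linearity of expectation: E[X] = C(54, 5) · 2^{1 − 10} = 3162510 · 1/512 = 1581255/256.
Numerically: E[X] ≈ 6176.7773.

E[X] = C(54,5)·2^(1−C(5,2)) = 1581255/256 ≈ 6176.7773.


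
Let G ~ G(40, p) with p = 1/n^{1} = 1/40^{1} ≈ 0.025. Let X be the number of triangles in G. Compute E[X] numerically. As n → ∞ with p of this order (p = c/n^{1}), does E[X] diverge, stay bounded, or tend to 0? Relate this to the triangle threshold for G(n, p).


Number of potential triangles: C(40, 3) = 9880.
Each occurs with probability p³ ≈ (0.025)³ ≈ 1.5625000e-05.
By linearity: E[X] = C(40, 3)·p³ ≈ 9880 · 1.5625000e-05 ≈ 0.15438.
Here α = 1, so p = 1/n is exactly at the triangle threshold p ~ 1/n. Asymptotically E[X] → c³/6 = 1³/6 = 1/6 ≈ 0.16667, a bounded constant. In this regime the triangle count is asymptotically Poisson(c³/6).

E[X] ≈ 0.15438; in regime p = Θ(1/n^{1}) E[X] stays bounded (at the triangle threshold p ~ 1/n).


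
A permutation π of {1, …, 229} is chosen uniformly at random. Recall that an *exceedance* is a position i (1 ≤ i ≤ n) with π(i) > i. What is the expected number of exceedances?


Write X = Σ_{i=1}^{229} X_i, where X_i = 1_{π(i) > i}.
For each fixed i, π(i) is uniform over {1, …, 229} (marginal of a uniform permutation), so P[π(i) > i] = (n − i)/n. Summing: Σ_{i=1}^{229} (n − i)/n = (0 + 1 + … + 228)/229 = 229(229 − 1)/(2·229) = (229 − 1)/2.
Hence E[X] = Σ_{i=1}^{229} (229 − i)/229 = 114 ≈ 114.000.

E[X] = 114 = 114.000.


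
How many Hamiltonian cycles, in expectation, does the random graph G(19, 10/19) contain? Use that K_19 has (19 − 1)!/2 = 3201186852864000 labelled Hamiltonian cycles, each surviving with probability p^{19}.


K_19 has (19 − 1)!/2 = 3201186852864000 labelled Hamiltonian cycles.
For each such Hamiltonian cycle H, let X_H = 1 if all 19 edges of H are present in G. Then P[X_H = 1] = p^{19} = (10/19)^{19} = 10000000000000000000/1978419655660313589123979.
By linearity of expectation: E[X] = Σ_H E[X_H] = 3201186852864000 · p^{19} = 3201186852864000 · 10000000000000000000/1978419655660313589123979 = 32011868528640000000000000000000000/1978419655660313589123979.
Numerically: E[X] ≈ 1.618e+10.

E[X] = 3201186852864000 · (10/19)^{19} = 32011868528640000000000000000000000/1978419655660313589123979 ≈ 1.618e+10.


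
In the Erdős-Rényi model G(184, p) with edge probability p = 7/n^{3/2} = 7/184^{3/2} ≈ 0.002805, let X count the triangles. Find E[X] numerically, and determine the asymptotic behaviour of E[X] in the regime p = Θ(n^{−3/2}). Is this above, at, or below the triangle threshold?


Number of potential triangles: C(184, 3) = 1021384.
Each occurs with probability p³ ≈ (0.002805)³ ≈ 2.206043e-08.
By linearity: E[X] = C(184, 3)·p³ ≈ 1021384 · 2.206043e-08 ≈ 0.0225.
Since α = 3/2 > 1, p = c/n^{3/2} = o(1/n) is below the triangle threshold p ~ 1/n. Asymptotically E[X] ~ (c³/6)·n^{3(1−α)} = (7³/6)·n^{-1.5} → 0, so by Markov's inequality G has no triangles w.h.p.

E[X] ≈ 0.0225; in regime p = Θ(1/n^{3/2}) E[X] tends to 0 (below the triangle threshold p ~ 1/n).


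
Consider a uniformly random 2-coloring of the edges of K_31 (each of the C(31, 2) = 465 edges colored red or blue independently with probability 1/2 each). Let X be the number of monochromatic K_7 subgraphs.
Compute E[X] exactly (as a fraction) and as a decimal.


Let X = Σ_S X_S over the C(31, 7) = 2629575 subsets S of size 7, where X_S = 1 if the K_7 on S is monochromatic.
For a fixed S, the K_7 on S has C(7, 2) = 21 edges. P[all 21 edges red] = (1/2)^21, and likewise for blue, so P[monochromatic] = 2·(1/2)^21 = 2^{1 − 21} = 1/1048576.
By linearity: E[X] = C(31, 7) · 2^{1 − 21} = 2629575 · 1/1048576 = 2629575/1048576.
Numerically: E[X] ≈ 2.508.

E[X] = C(31,7)·2^(1−C(7,2)) = 2629575/1048576 ≈ 2.508.


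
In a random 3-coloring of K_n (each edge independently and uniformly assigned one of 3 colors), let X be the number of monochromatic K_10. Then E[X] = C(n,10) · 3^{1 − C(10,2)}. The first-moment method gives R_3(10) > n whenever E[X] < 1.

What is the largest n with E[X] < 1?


We need C(n, 10) · 3^{1 − 45} < 1, i.e. C(n, 10) < 3^{45 − 1} = 984770902183611232881.
Check values of n near the boundary:
  n = 572: C(572, 10) = 954640815642161682606; 954640815642161682606 < 984770902183611232881? YES
  n = 573: C(573, 10) = 971597135635805762226; 971597135635805762226 < 984770902183611232881? YES
  n = 574: C(574, 10) = 988824035203816502691; 988824035203816502691 < 984770902183611232881? NO
  n = 575: C(575, 10) = 1006325345561406175305; 1006325345561406175305 < 984770902183611232881? NO
  n = 576: C(576, 10) = 1024104945306307344480; 1024104945306307344480 < 984770902183611232881? NO
The largest n with C(n, 10) < 984770902183611232881 is n = 573 (where E[X] = 35985079097622435638/36472996377170786403 ≈ 0.9866225). Hence R_3(10) > 573, i.e. R_3(10) ≥ 574.

Largest n = 573; hence R_3(10) > 573.


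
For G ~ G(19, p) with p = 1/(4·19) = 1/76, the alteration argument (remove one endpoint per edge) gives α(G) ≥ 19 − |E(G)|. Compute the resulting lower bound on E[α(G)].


E[|E(G)|] = C(19, 2)·p = 171 · (1/76) = 9/4.
E[α(G)] ≥ n − E[|E(G)|] = 19 − 9/4 = 67/4.
Numerically: ≈ 16.75000.
(This is only a lower bound; the true E[α(G)] may be larger.)

E[α(G)] ≥ 67/4 ≈ 16.75000.


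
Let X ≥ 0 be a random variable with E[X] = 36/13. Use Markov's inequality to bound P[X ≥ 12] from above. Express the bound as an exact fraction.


μ = E[X] = 36/13, a = 12.
Markov: P[X ≥ 12] ≤ μ/a = (36/13)/12 = 3/13.
Numerically: ≈ 0.2308.
(Since a = 12 > μ = 2.7692, the bound 3/13 is < 1 and informative.)

P[X ≥ 12] ≤ 3/13 ≈ 0.2308.


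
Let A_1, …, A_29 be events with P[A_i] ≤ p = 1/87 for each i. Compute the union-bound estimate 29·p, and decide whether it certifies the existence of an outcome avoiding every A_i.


Union bound: P[∪_{i=1}^{29} A_i] ≤ Σ_i P[A_i] ≤ 29·p = 29·(1/87) = 1/3.
Numerically: 1/3 ≈ 0.333333.
Is 1/3 < 1? YES.
Since P[∪ A_i] ≤ 1/3 < 1, the complement has P[∩ A_i^c] ≥ 1 − 1/3 = 2/3 > 0, so some outcome avoids every A_i.

29·p = 1/3 ≈ 0.333333; existence CERTIFIED by the union bound.


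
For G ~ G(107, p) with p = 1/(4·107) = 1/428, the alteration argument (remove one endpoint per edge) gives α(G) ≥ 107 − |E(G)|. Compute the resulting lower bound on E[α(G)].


E[|E(G)|] = C(107, 2)·p = 5671 · (1/428) = 53/4.
E[α(G)] ≥ n − E[|E(G)|] = 107 − 53/4 = 375/4.
Numerically: ≈ 93.750000.
(This is only a lower bound; the true E[α(G)] may be larger.)

E[α(G)] ≥ 375/4 ≈ 93.750000.


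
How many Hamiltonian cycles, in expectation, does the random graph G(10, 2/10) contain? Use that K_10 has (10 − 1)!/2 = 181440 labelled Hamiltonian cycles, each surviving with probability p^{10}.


K_10 has (10 − 1)!/2 = 181440 labelled Hamiltonian cycles.
For each such Hamiltonian cycle H, let X_H = 1 if all 10 edges of H are present in G. Then P[X_H = 1] = p^{10} = (1/5)^{10} = 1/9765625.
Summing the indicators: E[X] = Σ_H E[X_H] = 181440 · p^{10} = 181440 · 1/9765625 = 36288/1953125.
Numerically: E[X] ≈ 0.018579.

E[X] = 181440 · (1/5)^{10} = 36288/1953125 ≈ 0.018579.


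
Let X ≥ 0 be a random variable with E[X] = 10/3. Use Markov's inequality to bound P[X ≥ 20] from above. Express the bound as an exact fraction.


μ = E[X] = 10/3, a = 20.
Markov: P[X ≥ 20] ≤ μ/a = (10/3)/20 = 1/6.
Numerically: ≈ 0.1667.
(Since a = 20 > μ = 3.3333, the bound 1/6 is < 1 and informative.)

P[X ≥ 20] ≤ 1/6 ≈ 0.1667.


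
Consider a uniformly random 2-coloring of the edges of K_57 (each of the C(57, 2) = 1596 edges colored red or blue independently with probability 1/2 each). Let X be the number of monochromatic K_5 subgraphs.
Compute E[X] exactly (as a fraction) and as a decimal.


Let X = Σ_S X_S over the C(57, 5) = 4187106 subsets S of size 5, where X_S = 1 if the K_5 on S is monochromatic.
For a fixed S, the K_5 on S has C(5, 2) = 10 edges. P[all 10 edges red] = (1/2)^10, and likewise for blue, so P[monochromatic] = 2·(1/2)^10 = 2^{1 − 10} = 1/512.
By linearity: E[X] = C(57, 5) · 2^{1 − 10} = 4187106 · 1/512 = 2093553/256.
Numerically: E[X] ≈ 8177.94141.

E[X] = C(57,5)·2^(1−C(5,2)) = 2093553/256 ≈ 8177.94141.


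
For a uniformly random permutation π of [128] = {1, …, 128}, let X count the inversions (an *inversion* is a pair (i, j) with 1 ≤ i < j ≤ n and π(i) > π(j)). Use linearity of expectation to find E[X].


Write X = Σ X_I over the C(128, 2) = 8128 pairs i < j, with X_I the indicator of one inversion.
There are 8128 indicators.
For each fixed pair i < j, the values π(i) and π(j) are two distinct elements of {1, …, 128} in uniformly random order; by symmetry P[π(i) > π(j)] = 1/2.
By linearity: E[X] = 8128 · (1/2) = C(128, 2) · (1/2) = 8128/2 = 4064 ≈ 4064.00000.

E[X] = 4064 = 4064.00000.


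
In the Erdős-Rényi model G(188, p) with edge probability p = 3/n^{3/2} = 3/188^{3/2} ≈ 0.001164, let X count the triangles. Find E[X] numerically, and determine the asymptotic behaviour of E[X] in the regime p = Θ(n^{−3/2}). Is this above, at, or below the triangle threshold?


Number of potential triangles: C(188, 3) = 1089836.
Each occurs with probability p³ ≈ (0.001164)³ ≈ 1.576353e-09.
By linearity: E[X] = C(188, 3)·p³ ≈ 1089836 · 1.576353e-09 ≈ 0.0017.
Since α = 3/2 > 1, p = c/n^{3/2} = o(1/n) is below the triangle threshold p ~ 1/n. Asymptotically E[X] ~ (c³/6)·n^{3(1−α)} = (3³/6)·n^{-1.5} → 0, so by Markov's inequality G has no triangles w.h.p.

E[X] ≈ 0.0017; in regime p = Θ(1/n^{3/2}) E[X] tends to 0 (below the triangle threshold p ~ 1/n).


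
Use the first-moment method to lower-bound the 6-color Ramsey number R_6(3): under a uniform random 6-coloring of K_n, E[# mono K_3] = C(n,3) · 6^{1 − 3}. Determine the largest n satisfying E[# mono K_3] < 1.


We need C(n, 3) · 6^{1 − 3} < 1, i.e. C(n, 3) < 6^{3 − 1} = 36.
Check values of n near the boundary:
  n = 4: C(4, 3) = 4; 4 < 36? YES
  n = 5: C(5, 3) = 10; 10 < 36? YES
  n = 6: C(6, 3) = 20; 20 < 36? YES
  n = 7: C(7, 3) = 35; 35 < 36? YES
  n = 8: C(8, 3) = 56; 56 < 36? NO
The largest n with C(n, 3) < 36 is n = 7 (where E[X] = 35/36 ≈ 0.97222). Hence R_6(3) > 7, i.e. R_6(3) ≥ 8.

Largest n = 7; hence R_6(3) > 7.


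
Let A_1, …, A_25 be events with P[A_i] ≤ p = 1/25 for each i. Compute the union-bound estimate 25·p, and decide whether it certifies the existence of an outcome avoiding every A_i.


Union bound: P[∪_{i=1}^{25} A_i] ≤ Σ_i P[A_i] ≤ 25·p = 25·(1/25) = 1.
Numerically: 1 ≈ 1.0000000.
Is 1 < 1? NO.
Since the bound 1 is ≥ 1, the union bound is uninformative here; it does NOT by itself certify existence.

25·p = 1 ≈ 1.0000000; existence NOT certified by the union bound.


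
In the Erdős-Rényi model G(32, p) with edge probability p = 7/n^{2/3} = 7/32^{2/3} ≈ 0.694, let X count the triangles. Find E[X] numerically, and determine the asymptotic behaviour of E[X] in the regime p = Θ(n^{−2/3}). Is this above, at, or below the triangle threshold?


Number of potential triangles: C(32, 3) = 4960.
Each occurs with probability p³ ≈ (0.694)³ ≈ 3.34961e-01.
By linearity: E[X] = C(32, 3)·p³ ≈ 4960 · 3.34961e-01 ≈ 1661.406.
Since α = 2/3 < 1, p = c/n^{2/3} ≫ 1/n is above the triangle threshold p ~ 1/n. Asymptotically E[X] ~ (c³/6)·n^{3(1−α)} = (7³/6)·n^{1} → ∞; triangles are abundant w.h.p.

E[X] ≈ 1661.406; in regime p = Θ(1/n^{2/3}) E[X] diverges (above the triangle threshold p ~ 1/n).


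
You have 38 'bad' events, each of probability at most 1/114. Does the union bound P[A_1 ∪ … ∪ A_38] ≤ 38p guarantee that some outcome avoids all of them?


Union bound: P[∪_{i=1}^{38} A_i] ≤ Σ_i P[A_i] ≤ 38·p = 38·(1/114) = 1/3.
Numerically: 1/3 ≈ 0.333.
Is 1/3 < 1? YES.
Since P[∪ A_i] ≤ 1/3 < 1, the complement has P[∩ A_i^c] ≥ 1 − 1/3 = 2/3 > 0, so some outcome avoids every A_i.

38·p = 1/3 ≈ 0.333; existence CERTIFIED by the union bound.


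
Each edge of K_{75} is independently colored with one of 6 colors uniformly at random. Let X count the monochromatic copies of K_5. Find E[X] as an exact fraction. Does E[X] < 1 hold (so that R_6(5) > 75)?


E[X] = C(75, 5) · 6^{1 − 10} = 17259390 · 6^{−9} = 17259390/10077696.
As a reduced fraction: E[X] = 958855/559872 ≈ 1.713.
Is E[X] < 1? NO.
Since E[X] ≥ 1, the first-moment bound is inconclusive at n = 75; it does NOT by itself certify R_6(5) > 75.

E[X] = 958855/559872 ≈ 1.713; E[X] ≥ 1; first-moment method inconclusive here.


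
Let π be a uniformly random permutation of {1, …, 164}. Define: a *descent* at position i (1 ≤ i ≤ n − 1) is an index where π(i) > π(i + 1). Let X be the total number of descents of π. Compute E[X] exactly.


Write X = Σ X_I over i = 1, …, 163, with X_I the indicator of one descent.
There are 163 indicators.
For each fixed i, the pair (π(i), π(i+1)) is a uniformly random ordered pair of distinct values from {1, …, 164}; by symmetry P[π(i) > π(i+1)] = 1/2.
By linearity: E[X] = 163 · (1/2) = (164 − 1) · (1/2) = 163/2 ≈ 81.5000.

E[X] = 163/2 = 81.5000.


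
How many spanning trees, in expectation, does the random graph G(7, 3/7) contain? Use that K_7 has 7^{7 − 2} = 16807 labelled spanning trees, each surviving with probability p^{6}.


K_7 has 7^{7 − 2} = 16807 labelled spanning trees.
For each such spanning tree H, let X_H = 1 if all 6 edges of H are present in G. Then P[X_H = 1] = p^{6} = (3/7)^{6} = 729/117649.
By linearity of expectation: E[X] = Σ_H E[X_H] = 16807 · p^{6} = 16807 · 729/117649 = 729/7.
Numerically: E[X] ≈ 104.1.

E[X] = 16807 · (3/7)^{6} = 729/7 ≈ 104.1.


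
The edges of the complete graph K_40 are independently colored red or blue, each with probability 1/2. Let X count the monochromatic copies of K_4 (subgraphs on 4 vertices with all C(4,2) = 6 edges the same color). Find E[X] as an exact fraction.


Let X = Σ_S X_S over the C(40, 4) = 91390 subsets S of size 4, where X_S = 1 if the K_4 on S is monochromatic.
For a fixed S, the K_4 on S has C(4, 2) = 6 edges. P[all 6 edges red] = (1/2)^6, and likewise for blue, so P[monochromatic] = 2·(1/2)^6 = 2^{1 − 6} = 1/32.
By linearity: E[X] = C(40, 4) · 2^{1 − 6} = 91390 · 1/32 = 45695/16.
Numerically: E[X] ≈ 2855.938.

E[X] = C(40,4)·2^(1−C(4,2)) = 45695/16 ≈ 2855.938.


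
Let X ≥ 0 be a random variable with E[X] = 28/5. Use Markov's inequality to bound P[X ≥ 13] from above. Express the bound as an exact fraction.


μ = E[X] = 28/5, a = 13.
Markov: P[X ≥ 13] ≤ μ/a = (28/5)/13 = 28/65.
Numerically: ≈ 0.431.
(Since a = 13 > μ = 5.600, the bound 28/65 is < 1 and informative.)

P[X ≥ 13] ≤ 28/65 ≈ 0.431.


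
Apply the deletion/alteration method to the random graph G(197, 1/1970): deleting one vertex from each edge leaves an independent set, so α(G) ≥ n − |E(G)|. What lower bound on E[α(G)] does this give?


E[|E(G)|] = C(197, 2)·p = 19306 · (1/1970) = 49/5.
E[α(G)] ≥ n − E[|E(G)|] = 197 − 49/5 = 936/5.
Numerically: ≈ 187.200.
(This is only a lower bound; the true E[α(G)] may be larger.)

E[α(G)] ≥ 936/5 ≈ 187.200.


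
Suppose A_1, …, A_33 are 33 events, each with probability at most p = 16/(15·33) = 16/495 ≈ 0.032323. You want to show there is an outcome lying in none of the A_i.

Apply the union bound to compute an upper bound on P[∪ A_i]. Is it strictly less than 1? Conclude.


Union bound: P[∪_{i=1}^{33} A_i] ≤ Σ_i P[A_i] ≤ 33·p = 33·(16/495) = 16/15.
Numerically: 16/15 ≈ 1.066667.
Is 16/15 < 1? NO.
Since the bound 16/15 is ≥ 1, the union bound is uninformative here; it does NOT by itself certify existence.

33·p = 16/15 ≈ 1.066667; existence NOT certified by the union bound.


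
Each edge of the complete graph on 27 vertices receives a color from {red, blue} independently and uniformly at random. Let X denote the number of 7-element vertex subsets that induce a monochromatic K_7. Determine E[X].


Let X = Σ_S X_S over the C(27, 7) = 888030 subsets S of size 7, where X_S = 1 if the K_7 on S is monochromatic.
For a fixed S, the K_7 on S has C(7, 2) = 21 edges. P[all 21 edges red] = (1/2)^21, and likewise for blue, so P[monochromatic] = 2·(1/2)^21 = 2^{1 − 21} = 1/1048576.
By linearity: E[X] = C(27, 7) · 2^{1 − 21} = 888030 · 1/1048576 = 444015/524288.
Numerically: E[X] ≈ 0.84689.

E[X] = C(27,7)·2^(1−C(7,2)) = 444015/524288 ≈ 0.84689.
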